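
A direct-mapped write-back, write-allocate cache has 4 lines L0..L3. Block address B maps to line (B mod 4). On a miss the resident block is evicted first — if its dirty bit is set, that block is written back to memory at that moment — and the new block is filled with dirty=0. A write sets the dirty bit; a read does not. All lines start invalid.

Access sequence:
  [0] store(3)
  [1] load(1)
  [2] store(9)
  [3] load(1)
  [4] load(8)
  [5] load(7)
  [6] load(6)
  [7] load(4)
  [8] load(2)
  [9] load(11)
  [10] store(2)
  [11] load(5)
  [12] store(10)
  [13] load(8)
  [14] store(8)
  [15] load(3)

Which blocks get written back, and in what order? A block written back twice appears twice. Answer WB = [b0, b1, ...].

WB = [9, 3, 2]

0: W B3 → L3 miss [D]
1: R B1 → L1 miss [-]
2: W B9 → L1 miss [D]
3: R B1 → L1 miss wb→B9 [-]
4: R B8 → L0 miss [-]
5: R B7 → L3 miss wb→B3 [-]
6: R B6 → L2 miss [-]
7: R B4 → L0 miss [-]
8: R B2 → L2 miss [-]
9: R B11 → L3 miss [-]
10: W B2 → L2 hit [D]
11: R B5 → L1 miss [-]
12: W B10 → L2 miss wb→B2 [D]
13: R B8 → L0 miss [-]
14: W B8 → L0 hit [D]
15: R B3 → L3 miss [-]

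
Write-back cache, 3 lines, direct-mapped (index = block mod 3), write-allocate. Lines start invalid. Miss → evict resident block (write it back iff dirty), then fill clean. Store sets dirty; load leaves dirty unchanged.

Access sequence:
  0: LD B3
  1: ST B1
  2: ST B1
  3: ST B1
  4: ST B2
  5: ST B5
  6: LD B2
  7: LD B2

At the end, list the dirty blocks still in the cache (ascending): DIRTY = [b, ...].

0: R B3 -> L0 miss  d=-]
1: W B1 -> L1 miss  d=D]
2: W B1 -> L1 hit  d=D]
3: W B1 -> L1 hit  d=D]
4: W B2 -> L2 miss  d=D]
5: W B5 -> L2 miss wb->B2  d=D]
6: R B2 -> L2 miss wb->B5  d=-]
7: R B2 -> L2 hit  d=-]

DIRTY = [1]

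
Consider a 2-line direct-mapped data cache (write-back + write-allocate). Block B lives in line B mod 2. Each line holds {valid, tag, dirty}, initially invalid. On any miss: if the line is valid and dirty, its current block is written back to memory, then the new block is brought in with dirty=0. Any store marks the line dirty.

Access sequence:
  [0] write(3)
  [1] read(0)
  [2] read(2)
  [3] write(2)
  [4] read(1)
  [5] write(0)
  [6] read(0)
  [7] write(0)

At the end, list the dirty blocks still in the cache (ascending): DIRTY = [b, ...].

0: W B3 → L1 miss [D]
1: R B0 → L0 miss [-]
2: R B2 → L0 miss [-]
3: W B2 → L0 hit [D]
4: R B1 → L1 miss wb→B3 [-]
5: W B0 → L0 miss wb→B2 [D]
6: R B0 → L0 hit [D]
7: W B0 → L0 hit [D]

DIRTY = [0]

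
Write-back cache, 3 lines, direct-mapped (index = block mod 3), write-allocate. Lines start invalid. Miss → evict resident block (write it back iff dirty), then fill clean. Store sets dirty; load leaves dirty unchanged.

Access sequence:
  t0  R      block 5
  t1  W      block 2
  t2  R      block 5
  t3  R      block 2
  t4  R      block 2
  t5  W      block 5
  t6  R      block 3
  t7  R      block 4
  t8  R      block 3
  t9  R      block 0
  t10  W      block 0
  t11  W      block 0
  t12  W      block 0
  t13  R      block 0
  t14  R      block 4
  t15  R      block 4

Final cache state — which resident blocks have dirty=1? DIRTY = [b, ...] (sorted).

DIRTY = [0, 5]

0: R B5 → L2 miss [-]
1: W B2 → L2 miss [D]
2: R B5 → L2 miss wb→B2 [-]
3: R B2 → L2 miss [-]
4: R B2 → L2 hit [-]
5: W B5 → L2 miss [D]
6: R B3 → L0 miss [-]
7: R B4 → L1 miss [-]
8: R B3 → L0 hit [-]
9: R B0 → L0 miss [-]
10: W B0 → L0 hit [D]
11: W B0 → L0 hit [D]
12: W B0 → L0 hit [D]
13: R B0 → L0 hit [D]
14: R B4 → L1 hit [-]
15: R B4 → L1 hit [-]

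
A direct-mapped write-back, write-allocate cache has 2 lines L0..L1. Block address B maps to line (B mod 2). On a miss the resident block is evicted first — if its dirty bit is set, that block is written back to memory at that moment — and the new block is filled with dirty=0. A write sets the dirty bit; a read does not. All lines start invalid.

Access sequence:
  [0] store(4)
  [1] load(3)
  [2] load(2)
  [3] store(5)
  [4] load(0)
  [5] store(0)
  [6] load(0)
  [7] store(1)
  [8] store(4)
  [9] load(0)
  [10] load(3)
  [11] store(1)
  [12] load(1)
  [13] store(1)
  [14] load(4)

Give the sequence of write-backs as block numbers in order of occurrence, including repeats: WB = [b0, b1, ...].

WB = [4, 5, 0, 4, 1]

0: W B4 → L0 miss [D]
1: R B3 → L1 miss [-]
2: R B2 → L0 miss wb→B4 [-]
3: W B5 → L1 miss [D]
4: R B0 → L0 miss [-]
5: W B0 → L0 hit [D]
6: R B0 → L0 hit [D]
7: W B1 → L1 miss wb→B5 [D]
8: W B4 → L0 miss wb→B0 [D]
9: R B0 → L0 miss wb→B4 [-]
10: R B3 → L1 miss wb→B1 [-]
11: W B1 → L1 miss [D]
12: R B1 → L1 hit [D]
13: W B1 → L1 hit [D]
14: R B4 → L0 miss [-]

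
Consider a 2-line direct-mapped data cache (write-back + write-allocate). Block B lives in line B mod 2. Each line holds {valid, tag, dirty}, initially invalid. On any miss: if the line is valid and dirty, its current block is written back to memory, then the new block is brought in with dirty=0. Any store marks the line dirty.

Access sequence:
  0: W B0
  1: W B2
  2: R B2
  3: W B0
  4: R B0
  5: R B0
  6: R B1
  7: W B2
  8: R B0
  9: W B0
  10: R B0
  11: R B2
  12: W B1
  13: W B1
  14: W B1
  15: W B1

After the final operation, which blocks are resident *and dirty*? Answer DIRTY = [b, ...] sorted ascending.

DIRTY = [1]

0: W B0 -> L0 miss  d=D]
1: W B2 -> L0 miss wb->B0  d=D]
2: R B2 -> L0 hit  d=D]
3: W B0 -> L0 miss wb->B2  d=D]
4: R B0 -> L0 hit  d=D]
5: R B0 -> L0 hit  d=D]
6: R B1 -> L1 miss  d=-]
7: W B2 -> L0 miss wb->B0  d=D]
8: R B0 -> L0 miss wb->B2  d=-]
9: W B0 -> L0 hit  d=D]
10: R B0 -> L0 hit  d=D]
11: R B2 -> L0 miss wb->B0  d=-]
12: W B1 -> L1 hit  d=D]
13: W B1 -> L1 hit  d=D]
14: W B1 -> L1 hit  d=D]
15: W B1 -> L1 hit  d=D]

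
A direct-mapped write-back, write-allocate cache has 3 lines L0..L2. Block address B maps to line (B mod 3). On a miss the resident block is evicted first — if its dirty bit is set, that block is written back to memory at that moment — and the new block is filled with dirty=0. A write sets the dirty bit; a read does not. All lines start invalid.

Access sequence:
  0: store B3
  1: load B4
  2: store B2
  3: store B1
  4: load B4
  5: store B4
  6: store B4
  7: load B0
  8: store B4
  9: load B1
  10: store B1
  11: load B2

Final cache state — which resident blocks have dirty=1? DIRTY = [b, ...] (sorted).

  0 | W B3 → L0 miss [D]
  1 | R B4 → L1 miss [-]
  2 | W B2 → L2 miss [D]
  3 | W B1 → L1 miss [D]
  4 | R B4 → L1 miss wb→B1 [-]
  5 | W B4 → L1 hit [D]
  6 | W B4 → L1 hit [D]
  7 | R B0 → L0 miss wb→B3 [-]
  8 | W B4 → L1 hit [D]
  9 | R B1 → L1 miss wb→B4 [-]
  10 | W B1 → L1 hit [D]
  11 | R B2 → L2 hit [D]

DIRTY = [1, 2]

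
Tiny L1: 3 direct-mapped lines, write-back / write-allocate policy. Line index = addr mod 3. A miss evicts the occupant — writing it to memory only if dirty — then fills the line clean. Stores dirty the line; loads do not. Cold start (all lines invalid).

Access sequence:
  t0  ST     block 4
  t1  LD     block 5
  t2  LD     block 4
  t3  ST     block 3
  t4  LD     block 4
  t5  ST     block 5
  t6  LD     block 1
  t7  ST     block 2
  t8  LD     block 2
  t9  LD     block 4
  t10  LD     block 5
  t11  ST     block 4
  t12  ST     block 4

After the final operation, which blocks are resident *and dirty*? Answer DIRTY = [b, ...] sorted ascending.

  0 | W B4 → L1 miss [D]
  1 | R B5 → L2 miss [-]
  2 | R B4 → L1 hit [D]
  3 | W B3 → L0 miss [D]
  4 | R B4 → L1 hit [D]
  5 | W B5 → L2 hit [D]
  6 | R B1 → L1 miss wb→B4 [-]
  7 | W B2 → L2 miss wb→B5 [D]
  8 | R B2 → L2 hit [D]
  9 | R B4 → L1 miss [-]
  10 | R B5 → L2 miss wb→B2 [-]
  11 | W B4 → L1 hit [D]
  12 | W B4 → L1 hit [D]

DIRTY = [3, 4]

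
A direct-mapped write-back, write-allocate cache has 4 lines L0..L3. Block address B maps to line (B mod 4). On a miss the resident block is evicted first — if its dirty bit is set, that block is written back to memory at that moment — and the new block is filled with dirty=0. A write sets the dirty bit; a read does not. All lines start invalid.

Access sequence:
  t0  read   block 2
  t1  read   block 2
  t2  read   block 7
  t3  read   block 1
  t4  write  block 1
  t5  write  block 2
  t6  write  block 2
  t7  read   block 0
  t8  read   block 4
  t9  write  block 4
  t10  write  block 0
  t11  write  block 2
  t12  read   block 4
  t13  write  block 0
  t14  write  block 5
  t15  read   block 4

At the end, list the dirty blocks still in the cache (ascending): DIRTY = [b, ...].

DIRTY = [2, 5]

0: R B2 → L2 miss [-]
1: R B2 → L2 hit [-]
2: R B7 → L3 miss [-]
3: R B1 → L1 miss [-]
4: W B1 → L1 hit [D]
5: W B2 → L2 hit [D]
6: W B2 → L2 hit [D]
7: R B0 → L0 miss [-]
8: R B4 → L0 miss [-]
9: W B4 → L0 hit [D]
10: W B0 → L0 miss wb→B4 [D]
11: W B2 → L2 hit [D]
12: R B4 → L0 miss wb→B0 [-]
13: W B0 → L0 miss [D]
14: W B5 → L1 miss wb→B1 [D]
15: R B4 → L0 miss wb→B0 [-]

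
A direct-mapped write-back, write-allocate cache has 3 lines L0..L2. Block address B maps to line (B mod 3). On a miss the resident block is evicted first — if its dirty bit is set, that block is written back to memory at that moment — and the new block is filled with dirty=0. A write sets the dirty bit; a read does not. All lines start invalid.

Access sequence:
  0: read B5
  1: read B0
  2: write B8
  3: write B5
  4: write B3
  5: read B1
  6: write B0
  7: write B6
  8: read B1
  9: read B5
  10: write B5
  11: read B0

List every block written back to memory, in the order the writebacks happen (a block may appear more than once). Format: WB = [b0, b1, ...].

0: R B5 -> L2 miss  d=-]
1: R B0 -> L0 miss  d=-]
2: W B8 -> L2 miss  d=D]
3: W B5 -> L2 miss wb->B8  d=D]
4: W B3 -> L0 miss  d=D]
5: R B1 -> L1 miss  d=-]
6: W B0 -> L0 miss wb->B3  d=D]
7: W B6 -> L0 miss wb->B0  d=D]
8: R B1 -> L1 hit  d=-]
9: R B5 -> L2 hit  d=D]
10: W B5 -> L2 hit  d=D]
11: R B0 -> L0 miss wb->B6  d=-]

WB = [8, 3, 0, 6]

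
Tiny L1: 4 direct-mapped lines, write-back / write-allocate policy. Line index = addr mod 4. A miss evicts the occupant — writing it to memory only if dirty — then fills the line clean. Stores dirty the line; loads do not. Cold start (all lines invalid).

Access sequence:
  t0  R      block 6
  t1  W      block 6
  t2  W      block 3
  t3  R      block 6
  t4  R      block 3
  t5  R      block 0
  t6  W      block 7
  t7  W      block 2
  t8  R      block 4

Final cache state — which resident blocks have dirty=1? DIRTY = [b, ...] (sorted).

DIRTY = [2, 7]

0: R B6 → L2 miss [-]
1: W B6 → L2 hit [D]
2: W B3 → L3 miss [D]
3: R B6 → L2 hit [D]
4: R B3 → L3 hit [D]
5: R B0 → L0 miss [-]
6: W B7 → L3 miss wb→B3 [D]
7: W B2 → L2 miss wb→B6 [D]
8: R B4 → L0 miss [-]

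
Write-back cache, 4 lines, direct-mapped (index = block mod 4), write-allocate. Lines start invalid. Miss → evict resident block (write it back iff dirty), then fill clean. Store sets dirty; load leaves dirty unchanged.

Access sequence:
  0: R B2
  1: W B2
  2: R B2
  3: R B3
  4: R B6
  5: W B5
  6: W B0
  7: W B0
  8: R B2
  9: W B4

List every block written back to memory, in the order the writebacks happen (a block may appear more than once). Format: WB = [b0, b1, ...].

WB = [2, 0]

0: R B2 → L2 miss [-]
1: W B2 → L2 hit [D]
2: R B2 → L2 hit [D]
3: R B3 → L3 miss [-]
4: R B6 → L2 miss wb→B2 [-]
5: W B5 → L1 miss [D]
6: W B0 → L0 miss [D]
7: W B0 → L0 hit [D]
8: R B2 → L2 miss [-]
9: W B4 → L0 miss wb→B0 [D]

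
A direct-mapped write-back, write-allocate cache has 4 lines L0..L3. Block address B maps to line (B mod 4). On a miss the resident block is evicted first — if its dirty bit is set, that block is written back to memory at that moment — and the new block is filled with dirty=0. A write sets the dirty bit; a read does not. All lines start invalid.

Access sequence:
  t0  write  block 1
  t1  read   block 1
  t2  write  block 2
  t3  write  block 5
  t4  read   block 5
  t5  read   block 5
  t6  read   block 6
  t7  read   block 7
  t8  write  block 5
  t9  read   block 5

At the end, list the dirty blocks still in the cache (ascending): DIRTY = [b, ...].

  0 | W B1 → L1 miss [D]
  1 | R B1 → L1 hit [D]
  2 | W B2 → L2 miss [D]
  3 | W B5 → L1 miss wb→B1 [D]
  4 | R B5 → L1 hit [D]
  5 | R B5 → L1 hit [D]
  6 | R B6 → L2 miss wb→B2 [-]
  7 | R B7 → L3 miss [-]
  8 | W B5 → L1 hit [D]
  9 | R B5 → L1 hit [D]

DIRTY = [5]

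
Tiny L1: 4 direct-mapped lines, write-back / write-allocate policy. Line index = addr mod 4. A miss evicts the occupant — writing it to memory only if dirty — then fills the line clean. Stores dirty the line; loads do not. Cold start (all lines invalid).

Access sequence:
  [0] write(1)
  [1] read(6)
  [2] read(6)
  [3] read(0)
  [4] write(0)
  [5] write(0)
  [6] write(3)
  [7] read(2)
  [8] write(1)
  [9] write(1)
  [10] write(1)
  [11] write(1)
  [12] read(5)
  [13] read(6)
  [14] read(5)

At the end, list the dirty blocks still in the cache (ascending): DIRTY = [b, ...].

DIRTY = [0, 3]

  0 | W B1 → L1 miss [D]
  1 | R B6 → L2 miss [-]
  2 | R B6 → L2 hit [-]
  3 | R B0 → L0 miss [-]
  4 | W B0 → L0 hit [D]
  5 | W B0 → L0 hit [D]
  6 | W B3 → L3 miss [D]
  7 | R B2 → L2 miss [-]
  8 | W B1 → L1 hit [D]
  9 | W B1 → L1 hit [D]
  10 | W B1 → L1 hit [D]
  11 | W B1 → L1 hit [D]
  12 | R B5 → L1 miss wb→B1 [-]
  13 | R B6 → L2 miss [-]
  14 | R B5 → L1 hit [-]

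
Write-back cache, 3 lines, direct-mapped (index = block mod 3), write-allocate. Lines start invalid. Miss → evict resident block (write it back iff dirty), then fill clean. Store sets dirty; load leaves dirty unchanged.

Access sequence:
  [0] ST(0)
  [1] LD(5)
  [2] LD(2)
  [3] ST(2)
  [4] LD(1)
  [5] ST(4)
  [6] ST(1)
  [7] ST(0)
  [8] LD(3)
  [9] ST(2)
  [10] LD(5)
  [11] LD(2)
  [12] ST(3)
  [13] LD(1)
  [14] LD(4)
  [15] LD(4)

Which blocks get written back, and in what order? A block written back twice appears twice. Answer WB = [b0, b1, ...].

0: W B0 -> L0 miss  d=D]
1: R B5 -> L2 miss  d=-]
2: R B2 -> L2 miss  d=-]
3: W B2 -> L2 hit  d=D]
4: R B1 -> L1 miss  d=-]
5: W B4 -> L1 miss  d=D]
6: W B1 -> L1 miss wb->B4  d=D]
7: W B0 -> L0 hit  d=D]
8: R B3 -> L0 miss wb->B0  d=-]
9: W B2 -> L2 hit  d=D]
10: R B5 -> L2 miss wb->B2  d=-]
11: R B2 -> L2 miss  d=-]
12: W B3 -> L0 hit  d=D]
13: R B1 -> L1 hit  d=D]
14: R B4 -> L1 miss wb->B1  d=-]
15: R B4 -> L1 hit  d=-]

WB = [4, 0, 2, 1]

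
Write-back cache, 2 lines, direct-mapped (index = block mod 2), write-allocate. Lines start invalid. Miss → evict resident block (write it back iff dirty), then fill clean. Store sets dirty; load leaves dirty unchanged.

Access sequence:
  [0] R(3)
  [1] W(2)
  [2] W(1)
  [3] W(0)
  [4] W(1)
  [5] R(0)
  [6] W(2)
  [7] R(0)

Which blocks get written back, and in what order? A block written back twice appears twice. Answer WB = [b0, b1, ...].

WB = [2, 0, 2]

  0 | R B3 → L1 miss [-]
  1 | W B2 → L0 miss [D]
  2 | W B1 → L1 miss [D]
  3 | W B0 → L0 miss wb→B2 [D]
  4 | W B1 → L1 hit [D]
  5 | R B0 → L0 hit [D]
  6 | W B2 → L0 miss wb→B0 [D]
  7 | R B0 → L0 miss wb→B2 [-]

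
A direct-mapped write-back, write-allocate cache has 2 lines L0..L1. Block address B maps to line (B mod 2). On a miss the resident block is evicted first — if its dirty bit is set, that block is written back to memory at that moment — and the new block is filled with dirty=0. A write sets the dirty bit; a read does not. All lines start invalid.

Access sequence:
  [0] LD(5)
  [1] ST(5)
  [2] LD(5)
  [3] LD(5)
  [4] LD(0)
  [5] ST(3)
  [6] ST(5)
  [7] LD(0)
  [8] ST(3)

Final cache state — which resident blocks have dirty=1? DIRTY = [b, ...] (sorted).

DIRTY = [3]

0: R B5 -> L1 miss  d=-]
1: W B5 -> L1 hit  d=D]
2: R B5 -> L1 hit  d=D]
3: R B5 -> L1 hit  d=D]
4: R B0 -> L0 miss  d=-]
5: W B3 -> L1 miss wb->B5  d=D]
6: W B5 -> L1 miss wb->B3  d=D]
7: R B0 -> L0 hit  d=-]
8: W B3 -> L1 miss wb->B5  d=D]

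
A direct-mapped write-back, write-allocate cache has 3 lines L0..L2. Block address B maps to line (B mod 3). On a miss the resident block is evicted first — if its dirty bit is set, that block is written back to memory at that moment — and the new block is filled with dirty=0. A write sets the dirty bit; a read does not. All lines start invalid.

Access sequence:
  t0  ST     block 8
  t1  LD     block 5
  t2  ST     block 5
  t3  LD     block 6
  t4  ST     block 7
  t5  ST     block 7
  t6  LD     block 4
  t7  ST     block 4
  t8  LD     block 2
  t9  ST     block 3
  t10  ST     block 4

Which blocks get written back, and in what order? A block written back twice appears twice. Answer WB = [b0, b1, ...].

  0 | W B8 → L2 miss [D]
  1 | R B5 → L2 miss wb→B8 [-]
  2 | W B5 → L2 hit [D]
  3 | R B6 → L0 miss [-]
  4 | W B7 → L1 miss [D]
  5 | W B7 → L1 hit [D]
  6 | R B4 → L1 miss wb→B7 [-]
  7 | W B4 → L1 hit [D]
  8 | R B2 → L2 miss wb→B5 [-]
  9 | W B3 → L0 miss [D]
  10 | W B4 → L1 hit [D]

WB = [8, 7, 5]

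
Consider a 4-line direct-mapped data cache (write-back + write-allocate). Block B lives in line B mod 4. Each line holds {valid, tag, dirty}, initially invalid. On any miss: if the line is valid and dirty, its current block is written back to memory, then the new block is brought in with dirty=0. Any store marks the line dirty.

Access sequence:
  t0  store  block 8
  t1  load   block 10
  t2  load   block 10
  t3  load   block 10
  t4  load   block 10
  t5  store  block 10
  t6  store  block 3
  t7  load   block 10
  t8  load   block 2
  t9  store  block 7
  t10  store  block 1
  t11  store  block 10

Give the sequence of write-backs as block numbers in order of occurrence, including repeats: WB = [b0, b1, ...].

0: W B8 → L0 miss [D]
1: R B10 → L2 miss [-]
2: R B10 → L2 hit [-]
3: R B10 → L2 hit [-]
4: R B10 → L2 hit [-]
5: W B10 → L2 hit [D]
6: W B3 → L3 miss [D]
7: R B10 → L2 hit [D]
8: R B2 → L2 miss wb→B10 [-]
9: W B7 → L3 miss wb→B3 [D]
10: W B1 → L1 miss [D]
11: W B10 → L2 miss [D]

WB = [10, 3]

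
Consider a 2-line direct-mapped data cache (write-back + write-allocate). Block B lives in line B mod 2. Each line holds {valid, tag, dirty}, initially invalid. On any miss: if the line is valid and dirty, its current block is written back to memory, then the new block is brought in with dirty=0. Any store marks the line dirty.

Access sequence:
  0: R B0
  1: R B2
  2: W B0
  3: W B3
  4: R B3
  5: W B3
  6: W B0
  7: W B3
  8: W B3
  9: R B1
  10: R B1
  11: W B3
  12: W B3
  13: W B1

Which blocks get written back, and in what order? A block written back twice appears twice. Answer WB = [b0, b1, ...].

WB = [3, 3]

  0 | R B0 → L0 miss [-]
  1 | R B2 → L0 miss [-]
  2 | W B0 → L0 miss [D]
  3 | W B3 → L1 miss [D]
  4 | R B3 → L1 hit [D]
  5 | W B3 → L1 hit [D]
  6 | W B0 → L0 hit [D]
  7 | W B3 → L1 hit [D]
  8 | W B3 → L1 hit [D]
  9 | R B1 → L1 miss wb→B3 [-]
  10 | R B1 → L1 hit [-]
  11 | W B3 → L1 miss [D]
  12 | W B3 → L1 hit [D]
  13 | W B1 → L1 miss wb→B3 [D]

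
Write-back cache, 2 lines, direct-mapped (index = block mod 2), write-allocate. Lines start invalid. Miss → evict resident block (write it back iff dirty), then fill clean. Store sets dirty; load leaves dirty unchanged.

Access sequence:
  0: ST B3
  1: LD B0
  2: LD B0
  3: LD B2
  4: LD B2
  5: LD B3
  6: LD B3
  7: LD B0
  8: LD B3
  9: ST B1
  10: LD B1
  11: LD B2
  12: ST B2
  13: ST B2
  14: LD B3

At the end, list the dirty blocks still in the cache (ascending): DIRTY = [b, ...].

0: W B3 → L1 miss [D]
1: R B0 → L0 miss [-]
2: R B0 → L0 hit [-]
3: R B2 → L0 miss [-]
4: R B2 → L0 hit [-]
5: R B3 → L1 hit [D]
6: R B3 → L1 hit [D]
7: R B0 → L0 miss [-]
8: R B3 → L1 hit [D]
9: W B1 → L1 miss wb→B3 [D]
10: R B1 → L1 hit [D]
11: R B2 → L0 miss [-]
12: W B2 → L0 hit [D]
13: W B2 → L0 hit [D]
14: R B3 → L1 miss wb→B1 [-]

DIRTY = [2]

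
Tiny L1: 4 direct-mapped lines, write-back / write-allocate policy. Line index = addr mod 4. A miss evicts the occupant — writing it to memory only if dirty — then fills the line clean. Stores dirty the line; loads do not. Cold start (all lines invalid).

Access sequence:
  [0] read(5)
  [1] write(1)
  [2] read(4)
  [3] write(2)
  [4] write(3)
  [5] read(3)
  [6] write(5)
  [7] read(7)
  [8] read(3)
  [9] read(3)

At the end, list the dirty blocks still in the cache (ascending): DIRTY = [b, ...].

DIRTY = [2, 5]

0: R B5 -> L1 miss  d=-]
1: W B1 -> L1 miss  d=D]
2: R B4 -> L0 miss  d=-]
3: W B2 -> L2 miss  d=D]
4: W B3 -> L3 miss  d=D]
5: R B3 -> L3 hit  d=D]
6: W B5 -> L1 miss wb->B1  d=D]
7: R B7 -> L3 miss wb->B3  d=-]
8: R B3 -> L3 miss  d=-]
9: R B3 -> L3 hit  d=-]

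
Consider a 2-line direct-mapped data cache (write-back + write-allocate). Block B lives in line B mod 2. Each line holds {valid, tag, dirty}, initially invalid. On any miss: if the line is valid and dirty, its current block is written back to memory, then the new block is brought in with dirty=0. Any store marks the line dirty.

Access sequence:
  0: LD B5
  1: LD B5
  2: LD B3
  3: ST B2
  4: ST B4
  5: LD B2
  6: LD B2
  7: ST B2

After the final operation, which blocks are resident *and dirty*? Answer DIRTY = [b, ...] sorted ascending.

DIRTY = [2]

0: R B5 -> L1 miss  d=-]
1: R B5 -> L1 hit  d=-]
2: R B3 -> L1 miss  d=-]
3: W B2 -> L0 miss  d=D]
4: W B4 -> L0 miss wb->B2  d=D]
5: R B2 -> L0 miss wb->B4  d=-]
6: R B2 -> L0 hit  d=-]
7: W B2 -> L0 hit  d=D]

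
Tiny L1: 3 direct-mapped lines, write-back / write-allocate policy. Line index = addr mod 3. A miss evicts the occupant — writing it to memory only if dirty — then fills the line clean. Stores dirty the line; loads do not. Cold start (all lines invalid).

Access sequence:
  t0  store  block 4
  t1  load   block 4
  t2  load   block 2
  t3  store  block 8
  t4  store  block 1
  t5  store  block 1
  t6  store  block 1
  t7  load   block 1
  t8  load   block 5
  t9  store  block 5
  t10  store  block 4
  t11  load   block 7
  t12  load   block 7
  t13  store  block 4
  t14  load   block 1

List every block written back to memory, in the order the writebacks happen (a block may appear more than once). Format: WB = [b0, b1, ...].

WB = [4, 8, 1, 4, 4]

0: W B4 -> L1 miss  d=D]
1: R B4 -> L1 hit  d=D]
2: R B2 -> L2 miss  d=-]
3: W B8 -> L2 miss  d=D]
4: W B1 -> L1 miss wb->B4  d=D]
5: W B1 -> L1 hit  d=D]
6: W B1 -> L1 hit  d=D]
7: R B1 -> L1 hit  d=D]
8: R B5 -> L2 miss wb->B8  d=-]
9: W B5 -> L2 hit  d=D]
10: W B4 -> L1 miss wb->B1  d=D]
11: R B7 -> L1 miss wb->B4  d=-]
12: R B7 -> L1 hit  d=-]
13: W B4 -> L1 miss  d=D]
14: R B1 -> L1 miss wb->B4  d=-]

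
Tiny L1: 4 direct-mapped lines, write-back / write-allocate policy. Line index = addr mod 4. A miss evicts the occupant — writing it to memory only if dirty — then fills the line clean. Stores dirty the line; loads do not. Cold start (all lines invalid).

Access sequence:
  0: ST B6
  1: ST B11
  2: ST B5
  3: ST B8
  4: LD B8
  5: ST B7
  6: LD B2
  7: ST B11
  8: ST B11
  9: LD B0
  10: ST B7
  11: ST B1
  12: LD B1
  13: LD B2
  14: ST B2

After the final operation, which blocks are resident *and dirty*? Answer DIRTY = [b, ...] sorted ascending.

DIRTY = [1, 2, 7]

0: W B6 → L2 miss [D]
1: W B11 → L3 miss [D]
2: W B5 → L1 miss [D]
3: W B8 → L0 miss [D]
4: R B8 → L0 hit [D]
5: W B7 → L3 miss wb→B11 [D]
6: R B2 → L2 miss wb→B6 [-]
7: W B11 → L3 miss wb→B7 [D]
8: W B11 → L3 hit [D]
9: R B0 → L0 miss wb→B8 [-]
10: W B7 → L3 miss wb→B11 [D]
11: W B1 → L1 miss wb→B5 [D]
12: R B1 → L1 hit [D]
13: R B2 → L2 hit [-]
14: W B2 → L2 hit [D]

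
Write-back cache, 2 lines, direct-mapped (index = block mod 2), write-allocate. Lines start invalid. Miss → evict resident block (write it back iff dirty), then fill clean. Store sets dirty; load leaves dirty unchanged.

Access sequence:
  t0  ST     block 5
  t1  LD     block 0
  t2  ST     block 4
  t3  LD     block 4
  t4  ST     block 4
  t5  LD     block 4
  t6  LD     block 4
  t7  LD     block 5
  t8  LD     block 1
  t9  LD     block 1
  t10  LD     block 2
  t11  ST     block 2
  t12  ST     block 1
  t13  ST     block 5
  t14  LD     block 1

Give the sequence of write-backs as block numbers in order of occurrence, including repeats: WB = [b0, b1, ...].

0: W B5 -> L1 miss  d=D]
1: R B0 -> L0 miss  d=-]
2: W B4 -> L0 miss  d=D]
3: R B4 -> L0 hit  d=D]
4: W B4 -> L0 hit  d=D]
5: R B4 -> L0 hit  d=D]
6: R B4 -> L0 hit  d=D]
7: R B5 -> L1 hit  d=D]
8: R B1 -> L1 miss wb->B5  d=-]
9: R B1 -> L1 hit  d=-]
10: R B2 -> L0 miss wb->B4  d=-]
11: W B2 -> L0 hit  d=D]
12: W B1 -> L1 hit  d=D]
13: W B5 -> L1 miss wb->B1  d=D]
14: R B1 -> L1 miss wb->B5  d=-]

WB = [5, 4, 1, 5]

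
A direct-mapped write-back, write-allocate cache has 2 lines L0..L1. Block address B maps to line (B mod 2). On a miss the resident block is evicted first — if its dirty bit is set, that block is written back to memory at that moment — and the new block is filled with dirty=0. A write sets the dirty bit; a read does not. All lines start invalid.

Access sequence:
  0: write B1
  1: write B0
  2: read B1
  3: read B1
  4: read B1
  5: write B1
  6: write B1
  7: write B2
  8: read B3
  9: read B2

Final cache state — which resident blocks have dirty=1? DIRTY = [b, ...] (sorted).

  0 | W B1 → L1 miss [D]
  1 | W B0 → L0 miss [D]
  2 | R B1 → L1 hit [D]
  3 | R B1 → L1 hit [D]
  4 | R B1 → L1 hit [D]
  5 | W B1 → L1 hit [D]
  6 | W B1 → L1 hit [D]
  7 | W B2 → L0 miss wb→B0 [D]
  8 | R B3 → L1 miss wb→B1 [-]
  9 | R B2 → L0 hit [D]

DIRTY = [2]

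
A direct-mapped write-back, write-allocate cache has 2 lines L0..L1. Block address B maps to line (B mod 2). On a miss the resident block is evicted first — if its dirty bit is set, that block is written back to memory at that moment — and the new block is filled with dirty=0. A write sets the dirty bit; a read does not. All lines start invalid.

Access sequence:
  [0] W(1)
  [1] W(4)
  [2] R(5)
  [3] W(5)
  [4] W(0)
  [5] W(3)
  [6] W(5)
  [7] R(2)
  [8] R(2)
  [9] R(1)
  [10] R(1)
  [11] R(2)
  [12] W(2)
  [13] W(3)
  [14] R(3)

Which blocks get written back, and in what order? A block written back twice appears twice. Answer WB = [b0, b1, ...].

WB = [1, 4, 5, 3, 0, 5]

0: W B1 -> L1 miss  d=D]
1: W B4 -> L0 miss  d=D]
2: R B5 -> L1 miss wb->B1  d=-]
3: W B5 -> L1 hit  d=D]
4: W B0 -> L0 miss wb->B4  d=D]
5: W B3 -> L1 miss wb->B5  d=D]
6: W B5 -> L1 miss wb->B3  d=D]
7: R B2 -> L0 miss wb->B0  d=-]
8: R B2 -> L0 hit  d=-]
9: R B1 -> L1 miss wb->B5  d=-]
10: R B1 -> L1 hit  d=-]
11: R B2 -> L0 hit  d=-]
12: W B2 -> L0 hit  d=D]
13: W B3 -> L1 miss  d=D]
14: R B3 -> L1 hit  d=D]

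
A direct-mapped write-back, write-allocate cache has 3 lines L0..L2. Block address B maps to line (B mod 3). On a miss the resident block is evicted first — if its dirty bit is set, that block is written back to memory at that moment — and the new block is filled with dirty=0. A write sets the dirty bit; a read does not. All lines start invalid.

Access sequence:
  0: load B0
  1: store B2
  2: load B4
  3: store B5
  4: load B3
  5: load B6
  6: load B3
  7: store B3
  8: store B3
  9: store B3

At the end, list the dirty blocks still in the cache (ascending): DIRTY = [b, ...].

  0 | R B0 → L0 miss [-]
  1 | W B2 → L2 miss [D]
  2 | R B4 → L1 miss [-]
  3 | W B5 → L2 miss wb→B2 [D]
  4 | R B3 → L0 miss [-]
  5 | R B6 → L0 miss [-]
  6 | R B3 → L0 miss [-]
  7 | W B3 → L0 hit [D]
  8 | W B3 → L0 hit [D]
  9 | W B3 → L0 hit [D]

DIRTY = [3, 5]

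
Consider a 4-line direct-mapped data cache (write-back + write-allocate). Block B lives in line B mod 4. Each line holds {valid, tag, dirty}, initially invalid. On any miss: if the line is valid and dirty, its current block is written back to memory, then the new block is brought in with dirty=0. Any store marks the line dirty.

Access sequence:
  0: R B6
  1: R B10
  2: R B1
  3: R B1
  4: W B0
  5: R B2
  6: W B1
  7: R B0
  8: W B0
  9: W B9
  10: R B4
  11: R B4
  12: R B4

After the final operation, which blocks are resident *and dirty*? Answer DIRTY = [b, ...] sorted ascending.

0: R B6 → L2 miss [-]
1: R B10 → L2 miss [-]
2: R B1 → L1 miss [-]
3: R B1 → L1 hit [-]
4: W B0 → L0 miss [D]
5: R B2 → L2 miss [-]
6: W B1 → L1 hit [D]
7: R B0 → L0 hit [D]
8: W B0 → L0 hit [D]
9: W B9 → L1 miss wb→B1 [D]
10: R B4 → L0 miss wb→B0 [-]
11: R B4 → L0 hit [-]
12: R B4 → L0 hit [-]

DIRTY = [9]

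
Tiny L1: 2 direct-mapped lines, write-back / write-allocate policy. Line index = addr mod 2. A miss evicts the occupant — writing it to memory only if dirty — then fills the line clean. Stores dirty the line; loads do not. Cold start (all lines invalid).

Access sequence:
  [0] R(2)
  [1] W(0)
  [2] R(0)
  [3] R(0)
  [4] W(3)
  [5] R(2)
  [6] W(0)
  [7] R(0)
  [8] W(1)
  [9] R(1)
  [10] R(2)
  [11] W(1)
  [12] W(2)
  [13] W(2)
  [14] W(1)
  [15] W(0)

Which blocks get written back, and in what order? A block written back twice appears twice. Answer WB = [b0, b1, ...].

  0 | R B2 → L0 miss [-]
  1 | W B0 → L0 miss [D]
  2 | R B0 → L0 hit [D]
  3 | R B0 → L0 hit [D]
  4 | W B3 → L1 miss [D]
  5 | R B2 → L0 miss wb→B0 [-]
  6 | W B0 → L0 miss [D]
  7 | R B0 → L0 hit [D]
  8 | W B1 → L1 miss wb→B3 [D]
  9 | R B1 → L1 hit [D]
  10 | R B2 → L0 miss wb→B0 [-]
  11 | W B1 → L1 hit [D]
  12 | W B2 → L0 hit [D]
  13 | W B2 → L0 hit [D]
  14 | W B1 → L1 hit [D]
  15 | W B0 → L0 miss wb→B2 [D]

WB = [0, 3, 0, 2]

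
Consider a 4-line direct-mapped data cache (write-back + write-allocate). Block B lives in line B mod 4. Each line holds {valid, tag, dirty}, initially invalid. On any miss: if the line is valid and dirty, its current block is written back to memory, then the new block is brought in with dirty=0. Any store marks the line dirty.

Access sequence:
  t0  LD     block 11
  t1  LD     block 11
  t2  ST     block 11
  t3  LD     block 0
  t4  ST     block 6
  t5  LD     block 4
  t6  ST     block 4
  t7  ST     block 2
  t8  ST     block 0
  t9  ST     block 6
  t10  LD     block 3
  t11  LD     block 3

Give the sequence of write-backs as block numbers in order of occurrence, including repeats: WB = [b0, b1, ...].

WB = [6, 4, 2, 11]

0: R B11 → L3 miss [-]
1: R B11 → L3 hit [-]
2: W B11 → L3 hit [D]
3: R B0 → L0 miss [-]
4: W B6 → L2 miss [D]
5: R B4 → L0 miss [-]
6: W B4 → L0 hit [D]
7: W B2 → L2 miss wb→B6 [D]
8: W B0 → L0 miss wb→B4 [D]
9: W B6 → L2 miss wb→B2 [D]
10: R B3 → L3 miss wb→B11 [-]
11: R B3 → L3 hit [-]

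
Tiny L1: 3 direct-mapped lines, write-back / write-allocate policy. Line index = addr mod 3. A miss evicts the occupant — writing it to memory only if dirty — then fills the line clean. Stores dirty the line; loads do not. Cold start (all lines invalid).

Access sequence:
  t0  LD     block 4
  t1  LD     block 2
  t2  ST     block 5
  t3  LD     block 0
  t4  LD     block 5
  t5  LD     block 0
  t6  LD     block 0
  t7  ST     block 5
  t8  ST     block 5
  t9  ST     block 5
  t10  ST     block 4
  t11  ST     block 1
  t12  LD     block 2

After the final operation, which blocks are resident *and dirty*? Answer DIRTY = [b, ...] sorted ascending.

  0 | R B4 → L1 miss [-]
  1 | R B2 → L2 miss [-]
  2 | W B5 → L2 miss [D]
  3 | R B0 → L0 miss [-]
  4 | R B5 → L2 hit [D]
  5 | R B0 → L0 hit [-]
  6 | R B0 → L0 hit [-]
  7 | W B5 → L2 hit [D]
  8 | W B5 → L2 hit [D]
  9 | W B5 → L2 hit [D]
  10 | W B4 → L1 hit [D]
  11 | W B1 → L1 miss wb→B4 [D]
  12 | R B2 → L2 miss wb→B5 [-]

DIRTY = [1]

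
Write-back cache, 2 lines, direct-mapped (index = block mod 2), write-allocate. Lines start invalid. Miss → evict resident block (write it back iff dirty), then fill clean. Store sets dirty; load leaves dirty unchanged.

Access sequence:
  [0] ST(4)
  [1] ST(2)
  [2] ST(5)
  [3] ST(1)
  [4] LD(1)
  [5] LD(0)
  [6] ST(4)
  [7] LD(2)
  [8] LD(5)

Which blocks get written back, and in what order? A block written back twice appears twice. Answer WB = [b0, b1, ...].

WB = [4, 5, 2, 4, 1]

  0 | W B4 → L0 miss [D]
  1 | W B2 → L0 miss wb→B4 [D]
  2 | W B5 → L1 miss [D]
  3 | W B1 → L1 miss wb→B5 [D]
  4 | R B1 → L1 hit [D]
  5 | R B0 → L0 miss wb→B2 [-]
  6 | W B4 → L0 miss [D]
  7 | R B2 → L0 miss wb→B4 [-]
  8 | R B5 → L1 miss wb→B1 [-]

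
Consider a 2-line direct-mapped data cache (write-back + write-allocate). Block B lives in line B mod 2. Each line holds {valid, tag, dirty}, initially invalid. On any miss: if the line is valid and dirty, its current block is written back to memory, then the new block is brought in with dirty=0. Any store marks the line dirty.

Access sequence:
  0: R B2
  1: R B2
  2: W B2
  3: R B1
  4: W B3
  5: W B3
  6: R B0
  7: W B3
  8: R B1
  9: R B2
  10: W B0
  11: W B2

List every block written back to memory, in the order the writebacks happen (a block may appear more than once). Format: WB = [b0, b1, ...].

WB = [2, 3, 0]

0: R B2 → L0 miss [-]
1: R B2 → L0 hit [-]
2: W B2 → L0 hit [D]
3: R B1 → L1 miss [-]
4: W B3 → L1 miss [D]
5: W B3 → L1 hit [D]
6: R B0 → L0 miss wb→B2 [-]
7: W B3 → L1 hit [D]
8: R B1 → L1 miss wb→B3 [-]
9: R B2 → L0 miss [-]
10: W B0 → L0 miss [D]
11: W B2 → L0 miss wb→B0 [D]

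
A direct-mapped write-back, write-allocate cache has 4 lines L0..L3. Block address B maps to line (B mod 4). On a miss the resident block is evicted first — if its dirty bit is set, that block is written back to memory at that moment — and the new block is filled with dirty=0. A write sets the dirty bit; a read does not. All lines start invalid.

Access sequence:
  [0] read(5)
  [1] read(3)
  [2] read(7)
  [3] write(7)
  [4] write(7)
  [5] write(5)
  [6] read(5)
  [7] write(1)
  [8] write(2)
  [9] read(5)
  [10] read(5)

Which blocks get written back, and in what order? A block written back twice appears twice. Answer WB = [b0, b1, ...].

WB = [5, 1]

0: R B5 → L1 miss [-]
1: R B3 → L3 miss [-]
2: R B7 → L3 miss [-]
3: W B7 → L3 hit [D]
4: W B7 → L3 hit [D]
5: W B5 → L1 hit [D]
6: R B5 → L1 hit [D]
7: W B1 → L1 miss wb→B5 [D]
8: W B2 → L2 miss [D]
9: R B5 → L1 miss wb→B1 [-]
10: R B5 → L1 hit [-]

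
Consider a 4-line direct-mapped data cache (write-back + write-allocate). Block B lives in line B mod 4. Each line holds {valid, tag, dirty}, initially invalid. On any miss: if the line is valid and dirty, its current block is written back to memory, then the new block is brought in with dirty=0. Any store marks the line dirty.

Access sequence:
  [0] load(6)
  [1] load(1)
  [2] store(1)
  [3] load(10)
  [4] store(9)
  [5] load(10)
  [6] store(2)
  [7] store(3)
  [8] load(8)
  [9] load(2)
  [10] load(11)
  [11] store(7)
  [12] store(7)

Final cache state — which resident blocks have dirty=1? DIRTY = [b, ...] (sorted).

DIRTY = [2, 7, 9]

  0 | R B6 → L2 miss [-]
  1 | R B1 → L1 miss [-]
  2 | W B1 → L1 hit [D]
  3 | R B10 → L2 miss [-]
  4 | W B9 → L1 miss wb→B1 [D]
  5 | R B10 → L2 hit [-]
  6 | W B2 → L2 miss [D]
  7 | W B3 → L3 miss [D]
  8 | R B8 → L0 miss [-]
  9 | R B2 → L2 hit [D]
  10 | R B11 → L3 miss wb→B3 [-]
  11 | W B7 → L3 miss [D]
  12 | W B7 → L3 hit [D]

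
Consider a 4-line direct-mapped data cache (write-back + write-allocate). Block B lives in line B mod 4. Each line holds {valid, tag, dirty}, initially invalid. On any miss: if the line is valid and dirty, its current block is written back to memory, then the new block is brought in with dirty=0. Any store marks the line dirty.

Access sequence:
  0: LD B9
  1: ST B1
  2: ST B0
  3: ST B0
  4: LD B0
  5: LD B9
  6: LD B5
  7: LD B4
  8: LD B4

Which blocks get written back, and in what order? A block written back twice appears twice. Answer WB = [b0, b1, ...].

  0 | R B9 → L1 miss [-]
  1 | W B1 → L1 miss [D]
  2 | W B0 → L0 miss [D]
  3 | W B0 → L0 hit [D]
  4 | R B0 → L0 hit [D]
  5 | R B9 → L1 miss wb→B1 [-]
  6 | R B5 → L1 miss [-]
  7 | R B4 → L0 miss wb→B0 [-]
  8 | R B4 → L0 hit [-]

WB = [1, 0]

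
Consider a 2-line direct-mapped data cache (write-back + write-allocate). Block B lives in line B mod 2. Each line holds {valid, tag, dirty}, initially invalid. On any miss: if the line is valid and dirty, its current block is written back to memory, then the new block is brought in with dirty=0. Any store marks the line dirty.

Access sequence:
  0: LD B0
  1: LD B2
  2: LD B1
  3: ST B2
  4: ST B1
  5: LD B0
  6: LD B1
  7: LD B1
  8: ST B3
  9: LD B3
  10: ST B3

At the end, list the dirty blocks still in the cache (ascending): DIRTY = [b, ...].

DIRTY = [3]

0: R B0 -> L0 miss  d=-]
1: R B2 -> L0 miss  d=-]
2: R B1 -> L1 miss  d=-]
3: W B2 -> L0 hit  d=D]
4: W B1 -> L1 hit  d=D]
5: R B0 -> L0 miss wb->B2  d=-]
6: R B1 -> L1 hit  d=D]
7: R B1 -> L1 hit  d=D]
8: W B3 -> L1 miss wb->B1  d=D]
9: R B3 -> L1 hit  d=D]
10: W B3 -> L1 hit  d=D]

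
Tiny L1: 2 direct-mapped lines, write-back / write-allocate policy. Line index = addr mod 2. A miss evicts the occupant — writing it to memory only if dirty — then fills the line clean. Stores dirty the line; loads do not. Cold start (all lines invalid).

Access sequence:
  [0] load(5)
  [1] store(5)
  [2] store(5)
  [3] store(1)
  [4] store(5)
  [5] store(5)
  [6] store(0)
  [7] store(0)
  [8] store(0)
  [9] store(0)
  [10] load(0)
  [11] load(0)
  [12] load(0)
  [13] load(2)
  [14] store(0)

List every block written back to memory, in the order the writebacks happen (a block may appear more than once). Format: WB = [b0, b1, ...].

  0 | R B5 → L1 miss [-]
  1 | W B5 → L1 hit [D]
  2 | W B5 → L1 hit [D]
  3 | W B1 → L1 miss wb→B5 [D]
  4 | W B5 → L1 miss wb→B1 [D]
  5 | W B5 → L1 hit [D]
  6 | W B0 → L0 miss [D]
  7 | W B0 → L0 hit [D]
  8 | W B0 → L0 hit [D]
  9 | W B0 → L0 hit [D]
  10 | R B0 → L0 hit [D]
  11 | R B0 → L0 hit [D]
  12 | R B0 → L0 hit [D]
  13 | R B2 → L0 miss wb→B0 [-]
  14 | W B0 → L0 miss [D]

WB = [5, 1, 0]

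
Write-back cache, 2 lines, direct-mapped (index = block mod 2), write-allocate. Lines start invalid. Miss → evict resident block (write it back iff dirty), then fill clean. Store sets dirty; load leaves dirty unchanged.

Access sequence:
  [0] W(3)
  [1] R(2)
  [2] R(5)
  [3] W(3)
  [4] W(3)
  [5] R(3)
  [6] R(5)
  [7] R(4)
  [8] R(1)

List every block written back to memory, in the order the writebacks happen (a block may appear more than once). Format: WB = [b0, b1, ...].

0: W B3 -> L1 miss  d=D]
1: R B2 -> L0 miss  d=-]
2: R B5 -> L1 miss wb->B3  d=-]
3: W B3 -> L1 miss  d=D]
4: W B3 -> L1 hit  d=D]
5: R B3 -> L1 hit  d=D]
6: R B5 -> L1 miss wb->B3  d=-]
7: R B4 -> L0 miss  d=-]
8: R B1 -> L1 miss  d=-]

WB = [3, 3]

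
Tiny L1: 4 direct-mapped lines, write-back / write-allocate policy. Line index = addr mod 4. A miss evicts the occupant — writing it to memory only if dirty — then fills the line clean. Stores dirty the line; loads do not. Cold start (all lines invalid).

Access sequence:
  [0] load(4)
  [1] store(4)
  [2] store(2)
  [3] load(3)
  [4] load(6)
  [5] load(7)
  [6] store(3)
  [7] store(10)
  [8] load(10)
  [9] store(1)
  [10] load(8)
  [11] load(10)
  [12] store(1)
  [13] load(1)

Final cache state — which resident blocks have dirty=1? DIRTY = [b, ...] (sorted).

0: R B4 -> L0 miss  d=-]
1: W B4 -> L0 hit  d=D]
2: W B2 -> L2 miss  d=D]
3: R B3 -> L3 miss  d=-]
4: R B6 -> L2 miss wb->B2  d=-]
5: R B7 -> L3 miss  d=-]
6: W B3 -> L3 miss  d=D]
7: W B10 -> L2 miss  d=D]
8: R B10 -> L2 hit  d=D]
9: W B1 -> L1 miss  d=D]
10: R B8 -> L0 miss wb->B4  d=-]
11: R B10 -> L2 hit  d=D]
12: W B1 -> L1 hit  d=D]
13: R B1 -> L1 hit  d=D]

DIRTY = [1, 3, 10]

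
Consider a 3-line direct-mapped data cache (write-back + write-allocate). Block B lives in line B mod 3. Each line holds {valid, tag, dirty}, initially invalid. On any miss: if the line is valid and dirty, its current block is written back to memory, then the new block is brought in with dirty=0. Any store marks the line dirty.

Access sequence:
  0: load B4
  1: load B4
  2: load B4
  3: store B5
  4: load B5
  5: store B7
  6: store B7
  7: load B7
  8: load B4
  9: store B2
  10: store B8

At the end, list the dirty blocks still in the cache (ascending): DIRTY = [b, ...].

  0 | R B4 → L1 miss [-]
  1 | R B4 → L1 hit [-]
  2 | R B4 → L1 hit [-]
  3 | W B5 → L2 miss [D]
  4 | R B5 → L2 hit [D]
  5 | W B7 → L1 miss [D]
  6 | W B7 → L1 hit [D]
  7 | R B7 → L1 hit [D]
  8 | R B4 → L1 miss wb→B7 [-]
  9 | W B2 → L2 miss wb→B5 [D]
  10 | W B8 → L2 miss wb→B2 [D]

DIRTY = [8]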